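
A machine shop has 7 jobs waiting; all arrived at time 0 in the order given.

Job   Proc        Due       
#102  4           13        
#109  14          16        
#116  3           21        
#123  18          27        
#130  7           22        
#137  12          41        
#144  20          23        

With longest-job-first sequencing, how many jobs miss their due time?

LPT (decreasing processing time): #144 #123 #109 #137 #130 #102 #116.
#144: 0→20, due 23, tardiness 0
#123: 20→38, due 27, tardiness 11
#109: 38→52, due 16, tardiness 36
#137: 52→64, due 41, tardiness 23
#130: 64→71, due 22, tardiness 49
#102: 71→75, due 13, tardiness 62
#116: 75→78, due 21, tardiness 57
Late jobs: 6.

6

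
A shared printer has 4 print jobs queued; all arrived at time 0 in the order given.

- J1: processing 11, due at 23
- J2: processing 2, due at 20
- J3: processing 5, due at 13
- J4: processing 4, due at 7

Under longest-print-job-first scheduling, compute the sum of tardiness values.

LPT (decreasing processing time): J1 J3 J4 J2.
J1: 0→11, due 23, tardiness 0
J3: 11→16, due 13, tardiness 3
J4: 16→20, due 7, tardiness 13
J2: 20→22, due 20, tardiness 2
Sum = 0+3+13+2 = 18.

18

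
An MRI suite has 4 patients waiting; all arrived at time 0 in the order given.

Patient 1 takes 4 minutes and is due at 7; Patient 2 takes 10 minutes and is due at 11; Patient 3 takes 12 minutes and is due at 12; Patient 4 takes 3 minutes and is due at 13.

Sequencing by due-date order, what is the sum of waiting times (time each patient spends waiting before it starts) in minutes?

44

EDD (increasing due date): Patient 1 Patient 2 Patient 3 Patient 4.
Patient 1: waits 0, runs 0→4
Patient 2: waits 4, runs 4→14
Patient 3: waits 14, runs 14→26
Patient 4: waits 26, runs 26→29
Sum = 0+4+14+26 = 44.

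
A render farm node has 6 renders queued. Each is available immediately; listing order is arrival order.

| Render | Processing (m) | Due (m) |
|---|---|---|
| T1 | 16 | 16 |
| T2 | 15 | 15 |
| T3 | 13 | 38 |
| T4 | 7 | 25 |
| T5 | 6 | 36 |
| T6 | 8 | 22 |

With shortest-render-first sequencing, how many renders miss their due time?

SPT (increasing processing time): T5 T4 T6 T3 T2 T1.
T5: 0→6, due 36, tardiness 0
T4: 6→13, due 25, tardiness 0
T6: 13→21, due 22, tardiness 0
T3: 21→34, due 38, tardiness 0
T2: 34→49, due 15, tardiness 34
T1: 49→65, due 16, tardiness 49
Late renders: 2.

2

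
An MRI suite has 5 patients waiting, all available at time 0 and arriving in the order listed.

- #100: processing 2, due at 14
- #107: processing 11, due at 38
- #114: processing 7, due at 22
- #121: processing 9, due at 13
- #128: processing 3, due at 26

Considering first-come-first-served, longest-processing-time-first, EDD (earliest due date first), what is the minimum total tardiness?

0

FIFO (arrival order): #100 #107 #114 #121 #128.
#100: 0→2, due 14, tardiness 0
#107: 2→13, due 38, tardiness 0
#114: 13→20, due 22, tardiness 0
#121: 20→29, due 13, tardiness 16
#128: 29→32, due 26, tardiness 6
Sum = 0+0+0+16+6 = 22.
LPT (decreasing processing time): #107 #121 #114 #128 #100.
#107: 0→11, due 38, tardiness 0
#121: 11→20, due 13, tardiness 7
#114: 20→27, due 22, tardiness 5
#128: 27→30, due 26, tardiness 4
#100: 30→32, due 14, tardiness 18
Sum = 0+7+5+4+18 = 34.
EDD (increasing due date): #121 #100 #114 #128 #107.
#121: 0→9, due 13, tardiness 0
#100: 9→11, due 14, tardiness 0
#114: 11→18, due 22, tardiness 0
#128: 18→21, due 26, tardiness 0
#107: 21→32, due 38, tardiness 0
Sum = 0+0+0+0+0 = 0.
FIFO 22, LPT 34, EDD 0 → minimum 0.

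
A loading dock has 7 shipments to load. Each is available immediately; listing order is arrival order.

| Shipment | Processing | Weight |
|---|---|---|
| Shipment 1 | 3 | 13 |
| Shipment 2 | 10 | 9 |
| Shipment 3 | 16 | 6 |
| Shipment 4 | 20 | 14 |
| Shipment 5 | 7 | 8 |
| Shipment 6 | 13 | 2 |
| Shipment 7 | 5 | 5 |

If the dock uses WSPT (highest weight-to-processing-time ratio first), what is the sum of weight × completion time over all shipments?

WSPT (decreasing weight/processing-time ratio): Shipment 1 Shipment 5 Shipment 7 Shipment 2 Shipment 4 Shipment 3 Shipment 6.
Shipment 1: finishes 3, weight 13, w·C = 39
Shipment 5: finishes 10, weight 8, w·C = 80
Shipment 7: finishes 15, weight 5, w·C = 75
Shipment 2: finishes 25, weight 9, w·C = 225
Shipment 4: finishes 45, weight 14, w·C = 630
Shipment 3: finishes 61, weight 6, w·C = 366
Shipment 6: finishes 74, weight 2, w·C = 148
Sum = 39+80+75+225+630+366+148 = 1563.

1563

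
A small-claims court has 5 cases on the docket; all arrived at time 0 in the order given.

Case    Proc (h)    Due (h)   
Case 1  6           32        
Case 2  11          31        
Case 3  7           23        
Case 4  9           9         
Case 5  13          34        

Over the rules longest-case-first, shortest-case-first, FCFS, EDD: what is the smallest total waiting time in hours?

LPT (decreasing processing time): Case 5 Case 2 Case 4 Case 3 Case 1.
Case 5: waits 0, runs 0→13
Case 2: waits 13, runs 13→24
Case 4: waits 24, runs 24→33
Case 3: waits 33, runs 33→40
Case 1: waits 40, runs 40→46
Sum = 0+13+24+33+40 = 110.
SPT (increasing processing time): Case 1 Case 3 Case 4 Case 2 Case 5.
Case 1: waits 0, runs 0→6
Case 3: waits 6, runs 6→13
Case 4: waits 13, runs 13→22
Case 2: waits 22, runs 22→33
Case 5: waits 33, runs 33→46
Sum = 0+6+13+22+33 = 74.
FIFO (arrival order): Case 1 Case 2 Case 3 Case 4 Case 5.
Case 1: waits 0, runs 0→6
Case 2: waits 6, runs 6→17
Case 3: waits 17, runs 17→24
Case 4: waits 24, runs 24→33
Case 5: waits 33, runs 33→46
Sum = 0+6+17+24+33 = 80.
EDD (increasing due date): Case 4 Case 3 Case 2 Case 1 Case 5.
Case 4: waits 0, runs 0→9
Case 3: waits 9, runs 9→16
Case 2: waits 16, runs 16→27
Case 1: waits 27, runs 27→33
Case 5: waits 33, runs 33→46
Sum = 0+9+16+27+33 = 85.
LPT 110, SPT 74, FIFO 80, EDD 85 → minimum 74.

74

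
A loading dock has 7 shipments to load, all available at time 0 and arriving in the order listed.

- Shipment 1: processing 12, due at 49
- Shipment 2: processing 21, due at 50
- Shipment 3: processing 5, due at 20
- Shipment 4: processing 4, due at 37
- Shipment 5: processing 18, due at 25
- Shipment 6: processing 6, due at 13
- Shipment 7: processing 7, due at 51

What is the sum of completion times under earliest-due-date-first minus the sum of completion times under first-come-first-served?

EDD (increasing due date): Shipment 6 Shipment 3 Shipment 5 Shipment 4 Shipment 1 Shipment 2 Shipment 7.
Shipment 6: 0→6
Shipment 3: 6→11
Shipment 5: 11→29
Shipment 4: 29→33
Shipment 1: 33→45
Shipment 2: 45→66
Shipment 7: 66→73
Sum = 6+11+29+33+45+66+73 = 263.
FIFO (arrival order): Shipment 1 Shipment 2 Shipment 3 Shipment 4 Shipment 5 Shipment 6 Shipment 7.
Shipment 1: 0→12
Shipment 2: 12→33
Shipment 3: 33→38
Shipment 4: 38→42
Shipment 5: 42→60
Shipment 6: 60→66
Shipment 7: 66→73
Sum = 12+33+38+42+60+66+73 = 324.
Difference = 263 − 324 = -61.

-61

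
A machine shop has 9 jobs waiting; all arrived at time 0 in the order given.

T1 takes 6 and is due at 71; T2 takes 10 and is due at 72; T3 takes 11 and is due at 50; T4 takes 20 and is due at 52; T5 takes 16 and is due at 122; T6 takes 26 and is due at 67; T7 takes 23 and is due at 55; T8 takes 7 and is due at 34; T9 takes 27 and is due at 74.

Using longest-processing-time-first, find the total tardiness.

LPT (decreasing processing time): T9 T6 T7 T4 T5 T3 T2 T8 T1.
T9: 0→27, due 74, tardiness 0
T6: 27→53, due 67, tardiness 0
T7: 53→76, due 55, tardiness 21
T4: 76→96, due 52, tardiness 44
T5: 96→112, due 122, tardiness 0
T3: 112→123, due 50, tardiness 73
T2: 123→133, due 72, tardiness 61
T8: 133→140, due 34, tardiness 106
T1: 140→146, due 71, tardiness 75
Sum = 0+0+21+44+0+73+61+106+75 = 380.

380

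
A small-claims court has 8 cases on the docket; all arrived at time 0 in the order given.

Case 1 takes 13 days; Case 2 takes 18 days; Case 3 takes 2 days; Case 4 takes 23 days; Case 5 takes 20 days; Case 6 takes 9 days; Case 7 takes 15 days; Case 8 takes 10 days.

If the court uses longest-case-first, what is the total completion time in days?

609

LPT (decreasing processing time): Case 4 Case 5 Case 2 Case 7 Case 1 Case 8 Case 6 Case 3.
Case 4: 0→23
Case 5: 23→43
Case 2: 43→61
Case 7: 61→76
Case 1: 76→89
Case 8: 89→99
Case 6: 99→108
Case 3: 108→110
Sum = 23+43+61+76+89+99+108+110 = 609.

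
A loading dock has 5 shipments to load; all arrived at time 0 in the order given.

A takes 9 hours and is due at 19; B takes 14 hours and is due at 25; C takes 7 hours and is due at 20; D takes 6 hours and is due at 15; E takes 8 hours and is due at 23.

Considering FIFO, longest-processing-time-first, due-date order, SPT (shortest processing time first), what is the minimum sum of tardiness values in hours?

28

FIFO (arrival order): A B C D E.
A: 0→9, due 19, tardiness 0
B: 9→23, due 25, tardiness 0
C: 23→30, due 20, tardiness 10
D: 30→36, due 15, tardiness 21
E: 36→44, due 23, tardiness 21
Sum = 0+0+10+21+21 = 52.
LPT (decreasing processing time): B A E C D.
B: 0→14, due 25, tardiness 0
A: 14→23, due 19, tardiness 4
E: 23→31, due 23, tardiness 8
C: 31→38, due 20, tardiness 18
D: 38→44, due 15, tardiness 29
Sum = 0+4+8+18+29 = 59.
EDD (increasing due date): D A C E B.
D: 0→6, due 15, tardiness 0
A: 6→15, due 19, tardiness 0
C: 15→22, due 20, tardiness 2
E: 22→30, due 23, tardiness 7
B: 30→44, due 25, tardiness 19
Sum = 0+0+2+7+19 = 28.
SPT (increasing processing time): D C E A B.
D: 0→6, due 15, tardiness 0
C: 6→13, due 20, tardiness 0
E: 13→21, due 23, tardiness 0
A: 21→30, due 19, tardiness 11
B: 30→44, due 25, tardiness 19
Sum = 0+0+0+11+19 = 30.
FIFO 52, LPT 59, EDD 28, SPT 30 → minimum 28.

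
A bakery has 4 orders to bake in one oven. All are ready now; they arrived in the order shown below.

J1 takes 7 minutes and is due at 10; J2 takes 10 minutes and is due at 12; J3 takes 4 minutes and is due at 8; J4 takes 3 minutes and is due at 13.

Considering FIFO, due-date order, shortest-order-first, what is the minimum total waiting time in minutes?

24

FIFO (arrival order): J1 J2 J3 J4.
J1: waits 0, runs 0→7
J2: waits 7, runs 7→17
J3: waits 17, runs 17→21
J4: waits 21, runs 21→24
Sum = 0+7+17+21 = 45.
EDD (increasing due date): J3 J1 J2 J4.
J3: waits 0, runs 0→4
J1: waits 4, runs 4→11
J2: waits 11, runs 11→21
J4: waits 21, runs 21→24
Sum = 0+4+11+21 = 36.
SPT (increasing processing time): J4 J3 J1 J2.
J4: waits 0, runs 0→3
J3: waits 3, runs 3→7
J1: waits 7, runs 7→14
J2: waits 14, runs 14→24
Sum = 0+3+7+14 = 24.
FIFO 45, EDD 36, SPT 24 → minimum 24.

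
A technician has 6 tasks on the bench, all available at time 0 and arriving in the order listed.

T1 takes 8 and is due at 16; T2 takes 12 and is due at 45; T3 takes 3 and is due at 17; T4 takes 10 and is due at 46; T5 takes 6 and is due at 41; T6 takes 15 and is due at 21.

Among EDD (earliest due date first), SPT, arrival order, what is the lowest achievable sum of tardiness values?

13

EDD (increasing due date): T1 T3 T6 T5 T2 T4.
T1: 0→8, due 16, tardiness 0
T3: 8→11, due 17, tardiness 0
T6: 11→26, due 21, tardiness 5
T5: 26→32, due 41, tardiness 0
T2: 32→44, due 45, tardiness 0
T4: 44→54, due 46, tardiness 8
Sum = 0+0+5+0+0+8 = 13.
SPT (increasing processing time): T3 T5 T1 T4 T2 T6.
T3: 0→3, due 17, tardiness 0
T5: 3→9, due 41, tardiness 0
T1: 9→17, due 16, tardiness 1
T4: 17→27, due 46, tardiness 0
T2: 27→39, due 45, tardiness 0
T6: 39→54, due 21, tardiness 33
Sum = 0+0+1+0+0+33 = 34.
FIFO (arrival order): T1 T2 T3 T4 T5 T6.
T1: 0→8, due 16, tardiness 0
T2: 8→20, due 45, tardiness 0
T3: 20→23, due 17, tardiness 6
T4: 23→33, due 46, tardiness 0
T5: 33→39, due 41, tardiness 0
T6: 39→54, due 21, tardiness 33
Sum = 0+0+6+0+0+33 = 39.
EDD 13, SPT 34, FIFO 39 → minimum 13.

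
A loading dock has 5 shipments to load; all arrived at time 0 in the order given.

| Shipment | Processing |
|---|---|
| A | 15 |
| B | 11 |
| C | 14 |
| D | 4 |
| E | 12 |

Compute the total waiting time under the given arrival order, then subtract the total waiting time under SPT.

FIFO (arrival order): A B C D E.
A: waits 0, runs 0→15
B: waits 15, runs 15→26
C: waits 26, runs 26→40
D: waits 40, runs 40→44
E: waits 44, runs 44→56
Sum = 0+15+26+40+44 = 125.
SPT (increasing processing time): D B E C A.
D: waits 0, runs 0→4
B: waits 4, runs 4→15
E: waits 15, runs 15→27
C: waits 27, runs 27→41
A: waits 41, runs 41→56
Sum = 0+4+15+27+41 = 87.
Difference = 125 − 87 = 38.

38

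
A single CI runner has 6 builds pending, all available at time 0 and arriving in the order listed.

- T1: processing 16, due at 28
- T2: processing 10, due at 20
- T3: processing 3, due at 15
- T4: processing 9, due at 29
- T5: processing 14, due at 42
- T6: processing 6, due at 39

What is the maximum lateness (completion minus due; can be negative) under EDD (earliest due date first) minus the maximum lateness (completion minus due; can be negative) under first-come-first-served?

EDD (increasing due date): T3 T2 T1 T4 T6 T5.
T3: 0→3, due 15, lateness -12
T2: 3→13, due 20, lateness -7
T1: 13→29, due 28, lateness 1
T4: 29→38, due 29, lateness 9
T6: 38→44, due 39, lateness 5
T5: 44→58, due 42, lateness 16
Maximum = 16.
FIFO (arrival order): T1 T2 T3 T4 T5 T6.
T1: 0→16, due 28, lateness -12
T2: 16→26, due 20, lateness 6
T3: 26→29, due 15, lateness 14
T4: 29→38, due 29, lateness 9
T5: 38→52, due 42, lateness 10
T6: 52→58, due 39, lateness 19
Maximum = 19.
Difference = 16 − 19 = -3.

-3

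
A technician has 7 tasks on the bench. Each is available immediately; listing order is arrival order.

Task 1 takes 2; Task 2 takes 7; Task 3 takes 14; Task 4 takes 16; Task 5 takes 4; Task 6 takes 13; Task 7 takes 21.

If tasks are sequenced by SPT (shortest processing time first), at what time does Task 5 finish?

6

SPT (increasing processing time): Task 1 Task 5 Task 2 Task 6 Task 3 Task 4 Task 7.
Task 1: 0→2
Task 5: 2→6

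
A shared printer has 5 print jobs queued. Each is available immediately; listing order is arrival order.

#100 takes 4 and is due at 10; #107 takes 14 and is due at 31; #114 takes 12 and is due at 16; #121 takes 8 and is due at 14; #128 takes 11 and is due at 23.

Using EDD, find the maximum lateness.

18

EDD (increasing due date): #100 #121 #114 #128 #107.
#100: 0→4, due 10, lateness -6
#121: 4→12, due 14, lateness -2
#114: 12→24, due 16, lateness 8
#128: 24→35, due 23, lateness 12
#107: 35→49, due 31, lateness 18
Maximum = 18.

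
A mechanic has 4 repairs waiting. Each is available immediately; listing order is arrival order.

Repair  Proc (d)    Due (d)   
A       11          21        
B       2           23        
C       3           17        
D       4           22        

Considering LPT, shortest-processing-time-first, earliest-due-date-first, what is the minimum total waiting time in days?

LPT (decreasing processing time): A D C B.
A: waits 0, runs 0→11
D: waits 11, runs 11→15
C: waits 15, runs 15→18
B: waits 18, runs 18→20
Sum = 0+11+15+18 = 44.
SPT (increasing processing time): B C D A.
B: waits 0, runs 0→2
C: waits 2, runs 2→5
D: waits 5, runs 5→9
A: waits 9, runs 9→20
Sum = 0+2+5+9 = 16.
EDD (increasing due date): C A D B.
C: waits 0, runs 0→3
A: waits 3, runs 3→14
D: waits 14, runs 14→18
B: waits 18, runs 18→20
Sum = 0+3+14+18 = 35.
LPT 44, SPT 16, EDD 35 → minimum 16.

16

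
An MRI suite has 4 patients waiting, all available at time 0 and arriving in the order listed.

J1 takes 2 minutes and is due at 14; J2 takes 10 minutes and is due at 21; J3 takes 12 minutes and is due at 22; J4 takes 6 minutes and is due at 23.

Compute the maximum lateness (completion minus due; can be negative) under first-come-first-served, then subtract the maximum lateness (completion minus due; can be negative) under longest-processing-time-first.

FIFO (arrival order): J1 J2 J3 J4.
J1: 0→2, due 14, lateness -12
J2: 2→12, due 21, lateness -9
J3: 12→24, due 22, lateness 2
J4: 24→30, due 23, lateness 7
Maximum = 7.
LPT (decreasing processing time): J3 J2 J4 J1.
J3: 0→12, due 22, lateness -10
J2: 12→22, due 21, lateness 1
J4: 22→28, due 23, lateness 5
J1: 28→30, due 14, lateness 16
Maximum = 16.
Difference = 7 − 16 = -9.

-9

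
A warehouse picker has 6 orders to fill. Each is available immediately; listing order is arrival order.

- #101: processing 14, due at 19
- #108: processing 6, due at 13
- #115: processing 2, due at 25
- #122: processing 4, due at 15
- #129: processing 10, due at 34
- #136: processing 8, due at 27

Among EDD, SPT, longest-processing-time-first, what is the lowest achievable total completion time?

114

EDD (increasing due date): #108 #122 #101 #115 #136 #129.
#108: 0→6
#122: 6→10
#101: 10→24
#115: 24→26
#136: 26→34
#129: 34→44
Sum = 6+10+24+26+34+44 = 144.
SPT (increasing processing time): #115 #122 #108 #136 #129 #101.
#115: 0→2
#122: 2→6
#108: 6→12
#136: 12→20
#129: 20→30
#101: 30→44
Sum = 2+6+12+20+30+44 = 114.
LPT (decreasing processing time): #101 #129 #136 #108 #122 #115.
#101: 0→14
#129: 14→24
#136: 24→32
#108: 32→38
#122: 38→42
#115: 42→44
Sum = 14+24+32+38+42+44 = 194.
EDD 144, SPT 114, LPT 194 → minimum 114.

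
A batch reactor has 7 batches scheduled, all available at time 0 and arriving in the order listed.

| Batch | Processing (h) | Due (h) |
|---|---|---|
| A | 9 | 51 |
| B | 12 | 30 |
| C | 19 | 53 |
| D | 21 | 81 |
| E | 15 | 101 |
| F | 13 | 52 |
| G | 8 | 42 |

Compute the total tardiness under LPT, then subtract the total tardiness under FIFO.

67

LPT (decreasing processing time): D C E F B A G.
D: 0→21, due 81, tardiness 0
C: 21→40, due 53, tardiness 0
E: 40→55, due 101, tardiness 0
F: 55→68, due 52, tardiness 16
B: 68→80, due 30, tardiness 50
A: 80→89, due 51, tardiness 38
G: 89→97, due 42, tardiness 55
Sum = 0+0+0+16+50+38+55 = 159.
FIFO (arrival order): A B C D E F G.
A: 0→9, due 51, tardiness 0
B: 9→21, due 30, tardiness 0
C: 21→40, due 53, tardiness 0
D: 40→61, due 81, tardiness 0
E: 61→76, due 101, tardiness 0
F: 76→89, due 52, tardiness 37
G: 89→97, due 42, tardiness 55
Sum = 0+0+0+0+0+37+55 = 92.
Difference = 159 − 92 = 67.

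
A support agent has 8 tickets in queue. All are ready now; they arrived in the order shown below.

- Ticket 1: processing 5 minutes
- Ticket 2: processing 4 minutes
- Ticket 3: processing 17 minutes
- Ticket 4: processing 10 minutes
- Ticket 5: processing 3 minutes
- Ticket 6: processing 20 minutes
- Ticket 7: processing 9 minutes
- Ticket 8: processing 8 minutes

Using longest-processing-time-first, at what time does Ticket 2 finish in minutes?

LPT (decreasing processing time): Ticket 6 Ticket 3 Ticket 4 Ticket 7 Ticket 8 Ticket 1 Ticket 2 Ticket 5.
Ticket 6: 0→20
Ticket 3: 20→37
Ticket 4: 37→47
Ticket 7: 47→56
Ticket 8: 56→64
Ticket 1: 64→69
Ticket 2: 69→73

73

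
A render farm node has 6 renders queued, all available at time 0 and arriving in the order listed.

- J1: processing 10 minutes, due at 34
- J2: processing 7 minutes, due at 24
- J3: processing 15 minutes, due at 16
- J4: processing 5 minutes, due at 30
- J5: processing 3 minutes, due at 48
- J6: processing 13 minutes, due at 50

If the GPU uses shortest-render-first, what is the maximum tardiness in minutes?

37

SPT (increasing processing time): J5 J4 J2 J1 J6 J3.
J5: 0→3, due 48, tardiness 0
J4: 3→8, due 30, tardiness 0
J2: 8→15, due 24, tardiness 0
J1: 15→25, due 34, tardiness 0
J6: 25→38, due 50, tardiness 0
J3: 38→53, due 16, tardiness 37
Maximum = 37.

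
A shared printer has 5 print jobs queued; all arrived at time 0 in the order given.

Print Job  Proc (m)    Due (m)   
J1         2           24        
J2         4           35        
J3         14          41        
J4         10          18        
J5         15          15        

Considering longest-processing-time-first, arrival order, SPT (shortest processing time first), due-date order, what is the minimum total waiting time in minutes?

LPT (decreasing processing time): J5 J3 J4 J2 J1.
J5: waits 0, runs 0→15
J3: waits 15, runs 15→29
J4: waits 29, runs 29→39
J2: waits 39, runs 39→43
J1: waits 43, runs 43→45
Sum = 0+15+29+39+43 = 126.
FIFO (arrival order): J1 J2 J3 J4 J5.
J1: waits 0, runs 0→2
J2: waits 2, runs 2→6
J3: waits 6, runs 6→20
J4: waits 20, runs 20→30
J5: waits 30, runs 30→45
Sum = 0+2+6+20+30 = 58.
SPT (increasing processing time): J1 J2 J4 J3 J5.
J1: waits 0, runs 0→2
J2: waits 2, runs 2→6
J4: waits 6, runs 6→16
J3: waits 16, runs 16→30
J5: waits 30, runs 30→45
Sum = 0+2+6+16+30 = 54.
EDD (increasing due date): J5 J4 J1 J2 J3.
J5: waits 0, runs 0→15
J4: waits 15, runs 15→25
J1: waits 25, runs 25→27
J2: waits 27, runs 27→31
J3: waits 31, runs 31→45
Sum = 0+15+25+27+31 = 98.
LPT 126, FIFO 58, SPT 54, EDD 98 → minimum 54.

54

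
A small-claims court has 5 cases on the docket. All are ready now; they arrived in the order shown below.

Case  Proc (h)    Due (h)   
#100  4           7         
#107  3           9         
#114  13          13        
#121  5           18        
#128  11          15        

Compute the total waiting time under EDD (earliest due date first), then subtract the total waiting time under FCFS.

EDD (increasing due date): #100 #107 #114 #128 #121.
#100: waits 0, runs 0→4
#107: waits 4, runs 4→7
#114: waits 7, runs 7→20
#128: waits 20, runs 20→31
#121: waits 31, runs 31→36
Sum = 0+4+7+20+31 = 62.
FIFO (arrival order): #100 #107 #114 #121 #128.
#100: waits 0, runs 0→4
#107: waits 4, runs 4→7
#114: waits 7, runs 7→20
#121: waits 20, runs 20→25
#128: waits 25, runs 25→36
Sum = 0+4+7+20+25 = 56.
Difference = 62 − 56 = 6.

6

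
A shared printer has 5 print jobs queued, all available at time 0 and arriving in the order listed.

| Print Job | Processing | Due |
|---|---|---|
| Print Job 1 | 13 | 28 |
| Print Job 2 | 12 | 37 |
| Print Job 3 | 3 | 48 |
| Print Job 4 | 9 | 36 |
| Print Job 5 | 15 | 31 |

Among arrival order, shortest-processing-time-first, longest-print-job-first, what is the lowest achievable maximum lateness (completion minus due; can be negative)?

13

FIFO (arrival order): Print Job 1 Print Job 2 Print Job 3 Print Job 4 Print Job 5.
Print Job 1: 0→13, due 28, lateness -15
Print Job 2: 13→25, due 37, lateness -12
Print Job 3: 25→28, due 48, lateness -20
Print Job 4: 28→37, due 36, lateness 1
Print Job 5: 37→52, due 31, lateness 21
Maximum = 21.
SPT (increasing processing time): Print Job 3 Print Job 4 Print Job 2 Print Job 1 Print Job 5.
Print Job 3: 0→3, due 48, lateness -45
Print Job 4: 3→12, due 36, lateness -24
Print Job 2: 12→24, due 37, lateness -13
Print Job 1: 24→37, due 28, lateness 9
Print Job 5: 37→52, due 31, lateness 21
Maximum = 21.
LPT (decreasing processing time): Print Job 5 Print Job 1 Print Job 2 Print Job 4 Print Job 3.
Print Job 5: 0→15, due 31, lateness -16
Print Job 1: 15→28, due 28, lateness 0
Print Job 2: 28→40, due 37, lateness 3
Print Job 4: 40→49, due 36, lateness 13
Print Job 3: 49→52, due 48, lateness 4
Maximum = 13.
FIFO 21, SPT 21, LPT 13 → minimum 13.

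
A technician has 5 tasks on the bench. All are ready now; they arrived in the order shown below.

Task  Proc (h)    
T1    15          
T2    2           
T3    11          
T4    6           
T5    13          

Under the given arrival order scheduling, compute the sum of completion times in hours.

FIFO (arrival order): T1 T2 T3 T4 T5.
T1: 0→15
T2: 15→17
T3: 17→28
T4: 28→34
T5: 34→47
Sum = 15+17+28+34+47 = 141.

141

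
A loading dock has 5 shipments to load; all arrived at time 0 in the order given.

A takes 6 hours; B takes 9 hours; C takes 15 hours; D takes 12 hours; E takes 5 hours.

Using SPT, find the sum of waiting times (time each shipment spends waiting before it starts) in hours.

SPT (increasing processing time): E A B D C.
E: waits 0, runs 0→5
A: waits 5, runs 5→11
B: waits 11, runs 11→20
D: waits 20, runs 20→32
C: waits 32, runs 32→47
Sum = 0+5+11+20+32 = 68.

68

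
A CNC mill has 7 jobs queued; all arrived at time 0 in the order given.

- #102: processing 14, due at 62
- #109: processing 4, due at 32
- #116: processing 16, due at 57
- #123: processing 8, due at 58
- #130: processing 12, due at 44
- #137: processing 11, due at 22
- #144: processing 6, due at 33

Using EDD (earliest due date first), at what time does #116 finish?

EDD (increasing due date): #137 #109 #144 #130 #116 #123 #102.
#137: 0→11
#109: 11→15
#144: 15→21
#130: 21→33
#116: 33→49

49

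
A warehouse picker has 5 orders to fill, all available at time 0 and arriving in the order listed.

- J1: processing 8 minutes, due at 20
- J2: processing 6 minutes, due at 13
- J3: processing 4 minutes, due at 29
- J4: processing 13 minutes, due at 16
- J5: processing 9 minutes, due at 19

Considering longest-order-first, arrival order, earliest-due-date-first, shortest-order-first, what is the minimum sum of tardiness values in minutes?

LPT (decreasing processing time): J4 J5 J1 J2 J3.
J4: 0→13, due 16, tardiness 0
J5: 13→22, due 19, tardiness 3
J1: 22→30, due 20, tardiness 10
J2: 30→36, due 13, tardiness 23
J3: 36→40, due 29, tardiness 11
Sum = 0+3+10+23+11 = 47.
FIFO (arrival order): J1 J2 J3 J4 J5.
J1: 0→8, due 20, tardiness 0
J2: 8→14, due 13, tardiness 1
J3: 14→18, due 29, tardiness 0
J4: 18→31, due 16, tardiness 15
J5: 31→40, due 19, tardiness 21
Sum = 0+1+0+15+21 = 37.
EDD (increasing due date): J2 J4 J5 J1 J3.
J2: 0→6, due 13, tardiness 0
J4: 6→19, due 16, tardiness 3
J5: 19→28, due 19, tardiness 9
J1: 28→36, due 20, tardiness 16
J3: 36→40, due 29, tardiness 11
Sum = 0+3+9+16+11 = 39.
SPT (increasing processing time): J3 J2 J1 J5 J4.
J3: 0→4, due 29, tardiness 0
J2: 4→10, due 13, tardiness 0
J1: 10→18, due 20, tardiness 0
J5: 18→27, due 19, tardiness 8
J4: 27→40, due 16, tardiness 24
Sum = 0+0+0+8+24 = 32.
LPT 47, FIFO 37, EDD 39, SPT 32 → minimum 32.

32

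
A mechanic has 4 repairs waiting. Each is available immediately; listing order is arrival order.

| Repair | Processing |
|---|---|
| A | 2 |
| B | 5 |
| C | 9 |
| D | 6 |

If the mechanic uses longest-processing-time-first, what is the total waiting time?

LPT (decreasing processing time): C D B A.
C: waits 0, runs 0→9
D: waits 9, runs 9→15
B: waits 15, runs 15→20
A: waits 20, runs 20→22
Sum = 0+9+15+20 = 44.

44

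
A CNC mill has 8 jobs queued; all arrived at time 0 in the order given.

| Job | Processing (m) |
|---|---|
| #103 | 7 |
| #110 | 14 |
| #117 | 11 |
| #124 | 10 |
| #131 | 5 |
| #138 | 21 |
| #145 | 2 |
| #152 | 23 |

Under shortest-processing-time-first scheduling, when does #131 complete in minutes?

7

SPT (increasing processing time): #145 #131 #103 #124 #117 #110 #138 #152.
#145: 0→2
#131: 2→7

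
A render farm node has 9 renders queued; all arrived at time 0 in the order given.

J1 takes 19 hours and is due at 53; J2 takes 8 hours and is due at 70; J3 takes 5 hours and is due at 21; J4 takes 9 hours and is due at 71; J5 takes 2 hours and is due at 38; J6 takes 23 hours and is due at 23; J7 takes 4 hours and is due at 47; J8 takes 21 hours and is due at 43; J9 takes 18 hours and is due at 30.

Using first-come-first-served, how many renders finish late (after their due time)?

FIFO (arrival order): J1 J2 J3 J4 J5 J6 J7 J8 J9.
J1: 0→19, due 53, tardiness 0
J2: 19→27, due 70, tardiness 0
J3: 27→32, due 21, tardiness 11
J4: 32→41, due 71, tardiness 0
J5: 41→43, due 38, tardiness 5
J6: 43→66, due 23, tardiness 43
J7: 66→70, due 47, tardiness 23
J8: 70→91, due 43, tardiness 48
J9: 91→109, due 30, tardiness 79
Late renders: 6.

6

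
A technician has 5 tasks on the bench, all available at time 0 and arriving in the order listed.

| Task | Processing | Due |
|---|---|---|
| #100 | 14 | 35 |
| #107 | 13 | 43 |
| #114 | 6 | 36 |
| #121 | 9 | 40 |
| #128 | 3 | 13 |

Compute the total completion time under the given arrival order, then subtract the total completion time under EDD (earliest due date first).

41

FIFO (arrival order): #100 #107 #114 #121 #128.
#100: 0→14
#107: 14→27
#114: 27→33
#121: 33→42
#128: 42→45
Sum = 14+27+33+42+45 = 161.
EDD (increasing due date): #128 #100 #114 #121 #107.
#128: 0→3
#100: 3→17
#114: 17→23
#121: 23→32
#107: 32→45
Sum = 3+17+23+32+45 = 120.
Difference = 161 − 120 = 41.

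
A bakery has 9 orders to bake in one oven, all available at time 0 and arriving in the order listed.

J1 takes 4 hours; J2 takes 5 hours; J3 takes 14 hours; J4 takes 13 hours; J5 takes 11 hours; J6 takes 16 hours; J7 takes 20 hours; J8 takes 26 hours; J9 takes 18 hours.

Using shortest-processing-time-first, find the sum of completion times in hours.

485

SPT (increasing processing time): J1 J2 J5 J4 J3 J6 J9 J7 J8.
J1: 0→4
J2: 4→9
J5: 9→20
J4: 20→33
J3: 33→47
J6: 47→63
J9: 63→81
J7: 81→101
J8: 101→127
Sum = 4+9+20+33+47+63+81+101+127 = 485.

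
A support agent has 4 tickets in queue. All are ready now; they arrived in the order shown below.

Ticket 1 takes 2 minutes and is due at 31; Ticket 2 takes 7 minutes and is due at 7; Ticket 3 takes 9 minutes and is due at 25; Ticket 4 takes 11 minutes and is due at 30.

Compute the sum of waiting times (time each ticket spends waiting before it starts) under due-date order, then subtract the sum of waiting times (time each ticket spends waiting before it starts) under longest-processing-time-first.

-8

EDD (increasing due date): Ticket 2 Ticket 3 Ticket 4 Ticket 1.
Ticket 2: waits 0, runs 0→7
Ticket 3: waits 7, runs 7→16
Ticket 4: waits 16, runs 16→27
Ticket 1: waits 27, runs 27→29
Sum = 0+7+16+27 = 50.
LPT (decreasing processing time): Ticket 4 Ticket 3 Ticket 2 Ticket 1.
Ticket 4: waits 0, runs 0→11
Ticket 3: waits 11, runs 11→20
Ticket 2: waits 20, runs 20→27
Ticket 1: waits 27, runs 27→29
Sum = 0+11+20+27 = 58.
Difference = 50 − 58 = -8.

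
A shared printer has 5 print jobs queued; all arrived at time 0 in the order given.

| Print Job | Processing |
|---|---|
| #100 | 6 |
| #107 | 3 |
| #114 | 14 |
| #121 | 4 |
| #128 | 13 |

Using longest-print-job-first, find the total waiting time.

LPT (decreasing processing time): #114 #128 #100 #121 #107.
#114: waits 0, runs 0→14
#128: waits 14, runs 14→27
#100: waits 27, runs 27→33
#121: waits 33, runs 33→37
#107: waits 37, runs 37→40
Sum = 0+14+27+33+37 = 111.

111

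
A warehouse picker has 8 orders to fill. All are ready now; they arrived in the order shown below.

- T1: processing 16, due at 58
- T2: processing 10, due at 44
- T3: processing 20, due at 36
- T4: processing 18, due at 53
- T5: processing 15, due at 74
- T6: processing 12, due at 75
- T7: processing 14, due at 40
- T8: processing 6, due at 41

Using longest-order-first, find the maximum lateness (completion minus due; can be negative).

LPT (decreasing processing time): T3 T4 T1 T5 T7 T6 T2 T8.
T3: 0→20, due 36, lateness -16
T4: 20→38, due 53, lateness -15
T1: 38→54, due 58, lateness -4
T5: 54→69, due 74, lateness -5
T7: 69→83, due 40, lateness 43
T6: 83→95, due 75, lateness 20
T2: 95→105, due 44, lateness 61
T8: 105→111, due 41, lateness 70
Maximum = 70.

70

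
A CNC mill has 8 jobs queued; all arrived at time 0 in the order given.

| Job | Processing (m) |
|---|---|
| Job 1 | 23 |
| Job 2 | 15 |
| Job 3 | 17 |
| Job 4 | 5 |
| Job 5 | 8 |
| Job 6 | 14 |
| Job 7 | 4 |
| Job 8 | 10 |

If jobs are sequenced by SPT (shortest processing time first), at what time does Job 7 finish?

SPT (increasing processing time): Job 7 Job 4 Job 5 Job 8 Job 6 Job 2 Job 3 Job 1.
Job 7: 0→4

4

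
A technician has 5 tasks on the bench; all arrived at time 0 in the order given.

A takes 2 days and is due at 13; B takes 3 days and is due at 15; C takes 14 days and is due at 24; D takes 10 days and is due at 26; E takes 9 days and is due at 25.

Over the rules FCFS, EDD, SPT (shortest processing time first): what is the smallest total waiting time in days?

45

FIFO (arrival order): A B C D E.
A: waits 0, runs 0→2
B: waits 2, runs 2→5
C: waits 5, runs 5→19
D: waits 19, runs 19→29
E: waits 29, runs 29→38
Sum = 0+2+5+19+29 = 55.
EDD (increasing due date): A B C E D.
A: waits 0, runs 0→2
B: waits 2, runs 2→5
C: waits 5, runs 5→19
E: waits 19, runs 19→28
D: waits 28, runs 28→38
Sum = 0+2+5+19+28 = 54.
SPT (increasing processing time): A B E D C.
A: waits 0, runs 0→2
B: waits 2, runs 2→5
E: waits 5, runs 5→14
D: waits 14, runs 14→24
C: waits 24, runs 24→38
Sum = 0+2+5+14+24 = 45.
FIFO 55, EDD 54, SPT 45 → minimum 45.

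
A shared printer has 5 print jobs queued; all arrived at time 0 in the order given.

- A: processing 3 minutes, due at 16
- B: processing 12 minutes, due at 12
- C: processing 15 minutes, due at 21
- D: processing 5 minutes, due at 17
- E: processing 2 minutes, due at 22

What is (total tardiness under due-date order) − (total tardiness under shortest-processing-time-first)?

6

EDD (increasing due date): B A D C E.
B: 0→12, due 12, tardiness 0
A: 12→15, due 16, tardiness 0
D: 15→20, due 17, tardiness 3
C: 20→35, due 21, tardiness 14
E: 35→37, due 22, tardiness 15
Sum = 0+0+3+14+15 = 32.
SPT (increasing processing time): E A D B C.
E: 0→2, due 22, tardiness 0
A: 2→5, due 16, tardiness 0
D: 5→10, due 17, tardiness 0
B: 10→22, due 12, tardiness 10
C: 22→37, due 21, tardiness 16
Sum = 0+0+0+10+16 = 26.
Difference = 32 − 26 = 6.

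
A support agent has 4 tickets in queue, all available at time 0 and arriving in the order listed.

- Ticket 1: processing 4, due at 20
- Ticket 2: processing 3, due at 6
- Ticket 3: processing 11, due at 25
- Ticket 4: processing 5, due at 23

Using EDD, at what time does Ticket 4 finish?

12

EDD (increasing due date): Ticket 2 Ticket 1 Ticket 4 Ticket 3.
Ticket 2: 0→3
Ticket 1: 3→7
Ticket 4: 7→12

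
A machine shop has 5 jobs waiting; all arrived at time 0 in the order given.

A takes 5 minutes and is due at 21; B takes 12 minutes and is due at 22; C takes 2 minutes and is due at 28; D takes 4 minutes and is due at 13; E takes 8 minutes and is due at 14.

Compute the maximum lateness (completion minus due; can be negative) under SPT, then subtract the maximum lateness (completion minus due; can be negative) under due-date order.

2

SPT (increasing processing time): C D A E B.
C: 0→2, due 28, lateness -26
D: 2→6, due 13, lateness -7
A: 6→11, due 21, lateness -10
E: 11→19, due 14, lateness 5
B: 19→31, due 22, lateness 9
Maximum = 9.
EDD (increasing due date): D E A B C.
D: 0→4, due 13, lateness -9
E: 4→12, due 14, lateness -2
A: 12→17, due 21, lateness -4
B: 17→29, due 22, lateness 7
C: 29→31, due 28, lateness 3
Maximum = 7.
Difference = 9 − 7 = 2.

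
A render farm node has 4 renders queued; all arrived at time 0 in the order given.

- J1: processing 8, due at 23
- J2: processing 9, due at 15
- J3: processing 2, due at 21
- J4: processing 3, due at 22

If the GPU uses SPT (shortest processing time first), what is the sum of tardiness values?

7

SPT (increasing processing time): J3 J4 J1 J2.
J3: 0→2, due 21, tardiness 0
J4: 2→5, due 22, tardiness 0
J1: 5→13, due 23, tardiness 0
J2: 13→22, due 15, tardiness 7
Sum = 0+0+0+7 = 7.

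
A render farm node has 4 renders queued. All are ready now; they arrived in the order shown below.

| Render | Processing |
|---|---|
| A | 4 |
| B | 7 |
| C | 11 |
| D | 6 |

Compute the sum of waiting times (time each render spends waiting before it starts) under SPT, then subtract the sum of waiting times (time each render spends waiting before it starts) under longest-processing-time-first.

SPT (increasing processing time): A D B C.
A: waits 0, runs 0→4
D: waits 4, runs 4→10
B: waits 10, runs 10→17
C: waits 17, runs 17→28
Sum = 0+4+10+17 = 31.
LPT (decreasing processing time): C B D A.
C: waits 0, runs 0→11
B: waits 11, runs 11→18
D: waits 18, runs 18→24
A: waits 24, runs 24→28
Sum = 0+11+18+24 = 53.
Difference = 31 − 53 = -22.

-22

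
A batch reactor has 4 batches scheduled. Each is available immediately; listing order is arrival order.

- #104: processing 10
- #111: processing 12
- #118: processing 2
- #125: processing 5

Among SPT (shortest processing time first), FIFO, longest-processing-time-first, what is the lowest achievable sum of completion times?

SPT (increasing processing time): #118 #125 #104 #111.
#118: 0→2
#125: 2→7
#104: 7→17
#111: 17→29
Sum = 2+7+17+29 = 55.
FIFO (arrival order): #104 #111 #118 #125.
#104: 0→10
#111: 10→22
#118: 22→24
#125: 24→29
Sum = 10+22+24+29 = 85.
LPT (decreasing processing time): #111 #104 #125 #118.
#111: 0→12
#104: 12→22
#125: 22→27
#118: 27→29
Sum = 12+22+27+29 = 90.
SPT 55, FIFO 85, LPT 90 → minimum 55.

55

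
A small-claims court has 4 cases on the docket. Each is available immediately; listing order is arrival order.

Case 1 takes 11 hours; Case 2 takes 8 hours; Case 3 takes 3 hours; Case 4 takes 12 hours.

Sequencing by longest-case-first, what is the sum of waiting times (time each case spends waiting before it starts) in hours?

LPT (decreasing processing time): Case 4 Case 1 Case 2 Case 3.
Case 4: waits 0, runs 0→12
Case 1: waits 12, runs 12→23
Case 2: waits 23, runs 23→31
Case 3: waits 31, runs 31→34
Sum = 0+12+23+31 = 66.

66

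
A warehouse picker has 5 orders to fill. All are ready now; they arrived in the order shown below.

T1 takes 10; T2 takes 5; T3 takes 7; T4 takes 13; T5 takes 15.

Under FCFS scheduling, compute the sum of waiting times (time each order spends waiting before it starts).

FIFO (arrival order): T1 T2 T3 T4 T5.
T1: waits 0, runs 0→10
T2: waits 10, runs 10→15
T3: waits 15, runs 15→22
T4: waits 22, runs 22→35
T5: waits 35, runs 35→50
Sum = 0+10+15+22+35 = 82.

82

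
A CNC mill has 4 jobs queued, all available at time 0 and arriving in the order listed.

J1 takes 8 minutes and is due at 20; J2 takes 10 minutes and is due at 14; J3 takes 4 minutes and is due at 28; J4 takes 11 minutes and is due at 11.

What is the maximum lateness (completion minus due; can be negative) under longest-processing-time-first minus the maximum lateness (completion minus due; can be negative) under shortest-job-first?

-13

LPT (decreasing processing time): J4 J2 J1 J3.
J4: 0→11, due 11, lateness 0
J2: 11→21, due 14, lateness 7
J1: 21→29, due 20, lateness 9
J3: 29→33, due 28, lateness 5
Maximum = 9.
SPT (increasing processing time): J3 J1 J2 J4.
J3: 0→4, due 28, lateness -24
J1: 4→12, due 20, lateness -8
J2: 12→22, due 14, lateness 8
J4: 22→33, due 11, lateness 22
Maximum = 22.
Difference = 9 − 22 = -13.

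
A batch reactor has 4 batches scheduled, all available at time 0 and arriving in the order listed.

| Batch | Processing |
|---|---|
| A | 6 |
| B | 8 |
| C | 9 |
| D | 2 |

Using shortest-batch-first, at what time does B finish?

16

SPT (increasing processing time): D A B C.
D: 0→2
A: 2→8
B: 8→16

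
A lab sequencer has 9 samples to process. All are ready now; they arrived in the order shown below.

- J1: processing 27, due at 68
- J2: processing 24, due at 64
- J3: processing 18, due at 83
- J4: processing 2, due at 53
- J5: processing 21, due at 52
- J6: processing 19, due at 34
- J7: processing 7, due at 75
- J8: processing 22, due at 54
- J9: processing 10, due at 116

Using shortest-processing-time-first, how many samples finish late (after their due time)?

SPT (increasing processing time): J4 J7 J9 J3 J6 J5 J8 J2 J1.
J4: 0→2, due 53, tardiness 0
J7: 2→9, due 75, tardiness 0
J9: 9→19, due 116, tardiness 0
J3: 19→37, due 83, tardiness 0
J6: 37→56, due 34, tardiness 22
J5: 56→77, due 52, tardiness 25
J8: 77→99, due 54, tardiness 45
J2: 99→123, due 64, tardiness 59
J1: 123→150, due 68, tardiness 82
Late samples: 5.

5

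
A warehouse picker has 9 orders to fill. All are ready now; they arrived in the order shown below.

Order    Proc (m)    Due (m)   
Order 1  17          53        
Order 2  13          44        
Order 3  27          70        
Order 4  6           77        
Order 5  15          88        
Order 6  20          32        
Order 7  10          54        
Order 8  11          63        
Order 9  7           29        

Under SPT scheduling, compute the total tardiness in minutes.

152

SPT (increasing processing time): Order 4 Order 9 Order 7 Order 8 Order 2 Order 5 Order 1 Order 6 Order 3.
Order 4: 0→6, due 77, tardiness 0
Order 9: 6→13, due 29, tardiness 0
Order 7: 13→23, due 54, tardiness 0
Order 8: 23→34, due 63, tardiness 0
Order 2: 34→47, due 44, tardiness 3
Order 5: 47→62, due 88, tardiness 0
Order 1: 62→79, due 53, tardiness 26
Order 6: 79→99, due 32, tardiness 67
Order 3: 99→126, due 70, tardiness 56
Sum = 0+0+0+0+3+0+26+67+56 = 152.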